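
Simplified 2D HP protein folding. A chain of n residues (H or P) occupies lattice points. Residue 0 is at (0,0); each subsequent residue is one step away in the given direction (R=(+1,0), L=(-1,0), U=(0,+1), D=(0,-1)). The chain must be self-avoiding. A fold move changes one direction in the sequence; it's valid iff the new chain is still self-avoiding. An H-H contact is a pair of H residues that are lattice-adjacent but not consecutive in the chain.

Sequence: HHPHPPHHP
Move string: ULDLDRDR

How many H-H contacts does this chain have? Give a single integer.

Answer: 2

Derivation:
Positions: [(0, 0), (0, 1), (-1, 1), (-1, 0), (-2, 0), (-2, -1), (-1, -1), (-1, -2), (0, -2)]
H-H contact: residue 0 @(0,0) - residue 3 @(-1, 0)
H-H contact: residue 3 @(-1,0) - residue 6 @(-1, -1)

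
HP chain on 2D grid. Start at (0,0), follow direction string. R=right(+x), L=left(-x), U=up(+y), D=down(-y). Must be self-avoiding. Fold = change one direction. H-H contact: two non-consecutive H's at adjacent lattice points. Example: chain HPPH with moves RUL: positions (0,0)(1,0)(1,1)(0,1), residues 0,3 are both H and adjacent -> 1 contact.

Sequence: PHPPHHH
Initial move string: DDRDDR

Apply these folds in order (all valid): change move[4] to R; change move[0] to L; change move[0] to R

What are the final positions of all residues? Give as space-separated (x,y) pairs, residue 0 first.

Answer: (0,0) (1,0) (1,-1) (2,-1) (2,-2) (3,-2) (4,-2)

Derivation:
Initial moves: DDRDDR
Fold: move[4]->R => DDRDRR (positions: [(0, 0), (0, -1), (0, -2), (1, -2), (1, -3), (2, -3), (3, -3)])
Fold: move[0]->L => LDRDRR (positions: [(0, 0), (-1, 0), (-1, -1), (0, -1), (0, -2), (1, -2), (2, -2)])
Fold: move[0]->R => RDRDRR (positions: [(0, 0), (1, 0), (1, -1), (2, -1), (2, -2), (3, -2), (4, -2)])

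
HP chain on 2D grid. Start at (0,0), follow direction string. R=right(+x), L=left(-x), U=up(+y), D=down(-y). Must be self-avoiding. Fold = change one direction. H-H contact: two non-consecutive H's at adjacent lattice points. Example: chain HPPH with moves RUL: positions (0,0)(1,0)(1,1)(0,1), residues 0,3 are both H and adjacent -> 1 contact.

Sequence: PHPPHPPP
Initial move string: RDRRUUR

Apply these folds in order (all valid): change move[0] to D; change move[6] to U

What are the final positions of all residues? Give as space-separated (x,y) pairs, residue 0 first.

Initial moves: RDRRUUR
Fold: move[0]->D => DDRRUUR (positions: [(0, 0), (0, -1), (0, -2), (1, -2), (2, -2), (2, -1), (2, 0), (3, 0)])
Fold: move[6]->U => DDRRUUU (positions: [(0, 0), (0, -1), (0, -2), (1, -2), (2, -2), (2, -1), (2, 0), (2, 1)])

Answer: (0,0) (0,-1) (0,-2) (1,-2) (2,-2) (2,-1) (2,0) (2,1)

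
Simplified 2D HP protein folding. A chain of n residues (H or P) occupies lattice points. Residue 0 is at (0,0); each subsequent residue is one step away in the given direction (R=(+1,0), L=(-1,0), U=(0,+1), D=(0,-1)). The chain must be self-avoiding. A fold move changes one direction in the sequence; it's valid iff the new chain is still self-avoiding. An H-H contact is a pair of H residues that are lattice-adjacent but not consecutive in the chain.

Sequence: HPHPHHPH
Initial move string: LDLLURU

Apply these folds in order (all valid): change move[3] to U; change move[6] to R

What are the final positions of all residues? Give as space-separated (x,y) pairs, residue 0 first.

Answer: (0,0) (-1,0) (-1,-1) (-2,-1) (-2,0) (-2,1) (-1,1) (0,1)

Derivation:
Initial moves: LDLLURU
Fold: move[3]->U => LDLUURU (positions: [(0, 0), (-1, 0), (-1, -1), (-2, -1), (-2, 0), (-2, 1), (-1, 1), (-1, 2)])
Fold: move[6]->R => LDLUURR (positions: [(0, 0), (-1, 0), (-1, -1), (-2, -1), (-2, 0), (-2, 1), (-1, 1), (0, 1)])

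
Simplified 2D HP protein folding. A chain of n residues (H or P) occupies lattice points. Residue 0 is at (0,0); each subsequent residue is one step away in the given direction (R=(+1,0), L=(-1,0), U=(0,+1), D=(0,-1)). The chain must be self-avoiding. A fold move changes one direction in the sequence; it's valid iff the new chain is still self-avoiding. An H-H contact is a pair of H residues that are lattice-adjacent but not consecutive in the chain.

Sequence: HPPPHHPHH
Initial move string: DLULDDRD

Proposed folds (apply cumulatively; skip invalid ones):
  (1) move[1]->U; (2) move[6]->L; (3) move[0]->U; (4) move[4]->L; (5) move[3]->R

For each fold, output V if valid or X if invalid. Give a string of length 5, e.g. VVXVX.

Answer: XVVVX

Derivation:
Initial: DLULDDRD -> [(0, 0), (0, -1), (-1, -1), (-1, 0), (-2, 0), (-2, -1), (-2, -2), (-1, -2), (-1, -3)]
Fold 1: move[1]->U => DUULDDRD INVALID (collision), skipped
Fold 2: move[6]->L => DLULDDLD VALID
Fold 3: move[0]->U => ULULDDLD VALID
Fold 4: move[4]->L => ULULLDLD VALID
Fold 5: move[3]->R => ULURLDLD INVALID (collision), skipped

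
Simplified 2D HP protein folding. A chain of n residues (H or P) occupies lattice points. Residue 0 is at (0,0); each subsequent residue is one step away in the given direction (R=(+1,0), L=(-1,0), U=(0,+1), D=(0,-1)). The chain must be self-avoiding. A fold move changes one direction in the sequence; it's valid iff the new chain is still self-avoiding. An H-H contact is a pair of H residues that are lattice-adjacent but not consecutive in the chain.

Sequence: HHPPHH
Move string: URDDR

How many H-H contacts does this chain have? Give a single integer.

Positions: [(0, 0), (0, 1), (1, 1), (1, 0), (1, -1), (2, -1)]
No H-H contacts found.

Answer: 0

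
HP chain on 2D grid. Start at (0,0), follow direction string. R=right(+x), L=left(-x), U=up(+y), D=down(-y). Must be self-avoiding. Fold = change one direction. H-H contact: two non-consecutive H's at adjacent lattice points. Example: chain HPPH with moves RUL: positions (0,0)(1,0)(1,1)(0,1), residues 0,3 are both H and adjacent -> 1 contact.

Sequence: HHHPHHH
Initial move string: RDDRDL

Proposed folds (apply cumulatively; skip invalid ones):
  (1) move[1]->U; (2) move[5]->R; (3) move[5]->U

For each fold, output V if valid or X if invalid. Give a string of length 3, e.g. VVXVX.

Initial: RDDRDL -> [(0, 0), (1, 0), (1, -1), (1, -2), (2, -2), (2, -3), (1, -3)]
Fold 1: move[1]->U => RUDRDL INVALID (collision), skipped
Fold 2: move[5]->R => RDDRDR VALID
Fold 3: move[5]->U => RDDRDU INVALID (collision), skipped

Answer: XVX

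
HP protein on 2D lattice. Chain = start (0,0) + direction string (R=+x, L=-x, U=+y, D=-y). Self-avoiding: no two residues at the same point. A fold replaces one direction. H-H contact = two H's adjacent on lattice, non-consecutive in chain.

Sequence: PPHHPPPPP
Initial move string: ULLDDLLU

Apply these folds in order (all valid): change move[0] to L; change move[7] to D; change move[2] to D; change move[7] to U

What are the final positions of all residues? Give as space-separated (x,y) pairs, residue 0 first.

Initial moves: ULLDDLLU
Fold: move[0]->L => LLLDDLLU (positions: [(0, 0), (-1, 0), (-2, 0), (-3, 0), (-3, -1), (-3, -2), (-4, -2), (-5, -2), (-5, -1)])
Fold: move[7]->D => LLLDDLLD (positions: [(0, 0), (-1, 0), (-2, 0), (-3, 0), (-3, -1), (-3, -2), (-4, -2), (-5, -2), (-5, -3)])
Fold: move[2]->D => LLDDDLLD (positions: [(0, 0), (-1, 0), (-2, 0), (-2, -1), (-2, -2), (-2, -3), (-3, -3), (-4, -3), (-4, -4)])
Fold: move[7]->U => LLDDDLLU (positions: [(0, 0), (-1, 0), (-2, 0), (-2, -1), (-2, -2), (-2, -3), (-3, -3), (-4, -3), (-4, -2)])

Answer: (0,0) (-1,0) (-2,0) (-2,-1) (-2,-2) (-2,-3) (-3,-3) (-4,-3) (-4,-2)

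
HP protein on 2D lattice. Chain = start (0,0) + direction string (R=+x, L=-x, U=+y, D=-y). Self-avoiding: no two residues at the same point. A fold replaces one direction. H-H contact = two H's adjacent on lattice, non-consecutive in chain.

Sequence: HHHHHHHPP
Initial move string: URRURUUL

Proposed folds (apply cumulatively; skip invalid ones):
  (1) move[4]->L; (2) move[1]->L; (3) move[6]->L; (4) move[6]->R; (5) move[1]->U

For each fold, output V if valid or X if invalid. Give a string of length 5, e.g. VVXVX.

Answer: VXVXV

Derivation:
Initial: URRURUUL -> [(0, 0), (0, 1), (1, 1), (2, 1), (2, 2), (3, 2), (3, 3), (3, 4), (2, 4)]
Fold 1: move[4]->L => URRULUUL VALID
Fold 2: move[1]->L => ULRULUUL INVALID (collision), skipped
Fold 3: move[6]->L => URRULULL VALID
Fold 4: move[6]->R => URRULURL INVALID (collision), skipped
Fold 5: move[1]->U => UURULULL VALID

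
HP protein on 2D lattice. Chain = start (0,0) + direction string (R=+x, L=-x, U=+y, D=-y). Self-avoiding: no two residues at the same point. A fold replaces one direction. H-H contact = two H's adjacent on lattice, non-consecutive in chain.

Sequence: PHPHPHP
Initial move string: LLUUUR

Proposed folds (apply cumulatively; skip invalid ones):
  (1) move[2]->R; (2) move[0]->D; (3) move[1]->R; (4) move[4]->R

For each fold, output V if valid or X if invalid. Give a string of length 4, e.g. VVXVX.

Initial: LLUUUR -> [(0, 0), (-1, 0), (-2, 0), (-2, 1), (-2, 2), (-2, 3), (-1, 3)]
Fold 1: move[2]->R => LLRUUR INVALID (collision), skipped
Fold 2: move[0]->D => DLUUUR VALID
Fold 3: move[1]->R => DRUUUR VALID
Fold 4: move[4]->R => DRUURR VALID

Answer: XVVV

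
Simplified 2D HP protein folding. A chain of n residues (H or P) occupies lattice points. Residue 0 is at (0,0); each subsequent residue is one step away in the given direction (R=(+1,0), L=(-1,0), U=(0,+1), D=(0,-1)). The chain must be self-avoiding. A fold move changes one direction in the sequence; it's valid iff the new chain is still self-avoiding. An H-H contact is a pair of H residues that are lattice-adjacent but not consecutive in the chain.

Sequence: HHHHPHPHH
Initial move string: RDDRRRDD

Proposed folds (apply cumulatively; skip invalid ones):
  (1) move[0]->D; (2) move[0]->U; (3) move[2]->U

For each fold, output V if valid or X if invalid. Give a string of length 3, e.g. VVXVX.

Initial: RDDRRRDD -> [(0, 0), (1, 0), (1, -1), (1, -2), (2, -2), (3, -2), (4, -2), (4, -3), (4, -4)]
Fold 1: move[0]->D => DDDRRRDD VALID
Fold 2: move[0]->U => UDDRRRDD INVALID (collision), skipped
Fold 3: move[2]->U => DDURRRDD INVALID (collision), skipped

Answer: VXX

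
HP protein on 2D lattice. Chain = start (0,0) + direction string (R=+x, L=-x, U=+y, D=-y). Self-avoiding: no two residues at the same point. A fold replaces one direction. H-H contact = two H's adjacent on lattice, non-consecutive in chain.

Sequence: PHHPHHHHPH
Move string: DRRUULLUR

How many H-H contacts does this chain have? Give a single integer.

Answer: 1

Derivation:
Positions: [(0, 0), (0, -1), (1, -1), (2, -1), (2, 0), (2, 1), (1, 1), (0, 1), (0, 2), (1, 2)]
H-H contact: residue 6 @(1,1) - residue 9 @(1, 2)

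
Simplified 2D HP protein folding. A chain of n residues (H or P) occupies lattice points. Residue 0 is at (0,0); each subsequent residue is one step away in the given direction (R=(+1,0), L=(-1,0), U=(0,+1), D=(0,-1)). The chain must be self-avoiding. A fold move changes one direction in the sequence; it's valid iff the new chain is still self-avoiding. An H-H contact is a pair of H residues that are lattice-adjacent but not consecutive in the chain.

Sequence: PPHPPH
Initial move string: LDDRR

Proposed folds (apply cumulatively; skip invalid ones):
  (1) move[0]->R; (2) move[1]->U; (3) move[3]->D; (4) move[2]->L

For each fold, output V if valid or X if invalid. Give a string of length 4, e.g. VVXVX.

Initial: LDDRR -> [(0, 0), (-1, 0), (-1, -1), (-1, -2), (0, -2), (1, -2)]
Fold 1: move[0]->R => RDDRR VALID
Fold 2: move[1]->U => RUDRR INVALID (collision), skipped
Fold 3: move[3]->D => RDDDR VALID
Fold 4: move[2]->L => RDLDR VALID

Answer: VXVV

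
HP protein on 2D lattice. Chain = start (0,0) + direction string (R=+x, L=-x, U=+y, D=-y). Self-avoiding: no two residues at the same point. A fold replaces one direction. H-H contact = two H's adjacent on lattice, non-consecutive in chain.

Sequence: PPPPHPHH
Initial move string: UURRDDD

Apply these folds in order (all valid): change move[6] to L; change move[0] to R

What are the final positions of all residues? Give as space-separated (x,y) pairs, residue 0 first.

Initial moves: UURRDDD
Fold: move[6]->L => UURRDDL (positions: [(0, 0), (0, 1), (0, 2), (1, 2), (2, 2), (2, 1), (2, 0), (1, 0)])
Fold: move[0]->R => RURRDDL (positions: [(0, 0), (1, 0), (1, 1), (2, 1), (3, 1), (3, 0), (3, -1), (2, -1)])

Answer: (0,0) (1,0) (1,1) (2,1) (3,1) (3,0) (3,-1) (2,-1)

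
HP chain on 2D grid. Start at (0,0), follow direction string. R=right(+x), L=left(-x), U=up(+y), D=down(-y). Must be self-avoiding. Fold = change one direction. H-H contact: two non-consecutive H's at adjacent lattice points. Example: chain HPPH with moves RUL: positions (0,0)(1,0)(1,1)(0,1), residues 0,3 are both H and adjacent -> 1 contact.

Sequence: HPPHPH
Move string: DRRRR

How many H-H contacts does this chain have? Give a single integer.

Positions: [(0, 0), (0, -1), (1, -1), (2, -1), (3, -1), (4, -1)]
No H-H contacts found.

Answer: 0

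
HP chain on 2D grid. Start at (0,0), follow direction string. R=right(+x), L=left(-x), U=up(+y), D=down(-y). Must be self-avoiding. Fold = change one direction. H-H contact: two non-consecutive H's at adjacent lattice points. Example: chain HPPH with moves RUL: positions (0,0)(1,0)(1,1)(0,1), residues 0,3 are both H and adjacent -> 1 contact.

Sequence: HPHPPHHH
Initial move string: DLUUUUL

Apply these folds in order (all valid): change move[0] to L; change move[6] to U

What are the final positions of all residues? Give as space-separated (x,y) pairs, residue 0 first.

Answer: (0,0) (-1,0) (-2,0) (-2,1) (-2,2) (-2,3) (-2,4) (-2,5)

Derivation:
Initial moves: DLUUUUL
Fold: move[0]->L => LLUUUUL (positions: [(0, 0), (-1, 0), (-2, 0), (-2, 1), (-2, 2), (-2, 3), (-2, 4), (-3, 4)])
Fold: move[6]->U => LLUUUUU (positions: [(0, 0), (-1, 0), (-2, 0), (-2, 1), (-2, 2), (-2, 3), (-2, 4), (-2, 5)])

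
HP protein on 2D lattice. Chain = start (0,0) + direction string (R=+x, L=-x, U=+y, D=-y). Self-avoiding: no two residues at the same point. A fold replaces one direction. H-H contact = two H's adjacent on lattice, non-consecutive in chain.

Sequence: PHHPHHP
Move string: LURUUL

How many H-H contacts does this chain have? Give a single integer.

Positions: [(0, 0), (-1, 0), (-1, 1), (0, 1), (0, 2), (0, 3), (-1, 3)]
No H-H contacts found.

Answer: 0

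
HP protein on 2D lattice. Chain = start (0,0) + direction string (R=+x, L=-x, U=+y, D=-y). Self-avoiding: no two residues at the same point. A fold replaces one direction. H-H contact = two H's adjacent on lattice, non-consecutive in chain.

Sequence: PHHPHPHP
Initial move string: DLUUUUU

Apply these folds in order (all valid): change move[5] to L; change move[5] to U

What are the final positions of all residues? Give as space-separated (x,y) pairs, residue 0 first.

Initial moves: DLUUUUU
Fold: move[5]->L => DLUUULU (positions: [(0, 0), (0, -1), (-1, -1), (-1, 0), (-1, 1), (-1, 2), (-2, 2), (-2, 3)])
Fold: move[5]->U => DLUUUUU (positions: [(0, 0), (0, -1), (-1, -1), (-1, 0), (-1, 1), (-1, 2), (-1, 3), (-1, 4)])

Answer: (0,0) (0,-1) (-1,-1) (-1,0) (-1,1) (-1,2) (-1,3) (-1,4)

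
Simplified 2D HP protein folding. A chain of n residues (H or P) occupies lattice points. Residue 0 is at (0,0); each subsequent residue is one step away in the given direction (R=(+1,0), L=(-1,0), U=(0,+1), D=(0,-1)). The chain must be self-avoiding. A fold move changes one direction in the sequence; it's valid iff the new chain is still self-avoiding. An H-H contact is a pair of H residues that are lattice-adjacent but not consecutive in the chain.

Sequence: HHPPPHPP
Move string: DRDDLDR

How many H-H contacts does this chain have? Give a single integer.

Positions: [(0, 0), (0, -1), (1, -1), (1, -2), (1, -3), (0, -3), (0, -4), (1, -4)]
No H-H contacts found.

Answer: 0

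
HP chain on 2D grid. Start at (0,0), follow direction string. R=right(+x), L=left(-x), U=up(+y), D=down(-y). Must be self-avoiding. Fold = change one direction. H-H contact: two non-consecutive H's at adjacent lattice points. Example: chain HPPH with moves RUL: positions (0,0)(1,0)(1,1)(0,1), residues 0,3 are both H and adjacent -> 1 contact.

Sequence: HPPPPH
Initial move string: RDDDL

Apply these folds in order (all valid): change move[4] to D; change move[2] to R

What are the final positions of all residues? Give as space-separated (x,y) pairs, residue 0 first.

Initial moves: RDDDL
Fold: move[4]->D => RDDDD (positions: [(0, 0), (1, 0), (1, -1), (1, -2), (1, -3), (1, -4)])
Fold: move[2]->R => RDRDD (positions: [(0, 0), (1, 0), (1, -1), (2, -1), (2, -2), (2, -3)])

Answer: (0,0) (1,0) (1,-1) (2,-1) (2,-2) (2,-3)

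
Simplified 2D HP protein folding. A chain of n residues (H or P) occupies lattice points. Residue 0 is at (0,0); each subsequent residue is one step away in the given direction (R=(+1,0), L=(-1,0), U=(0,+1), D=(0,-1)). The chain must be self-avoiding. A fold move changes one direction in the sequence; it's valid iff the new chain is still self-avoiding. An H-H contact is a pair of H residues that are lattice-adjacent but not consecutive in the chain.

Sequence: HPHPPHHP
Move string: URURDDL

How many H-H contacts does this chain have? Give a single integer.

Answer: 1

Derivation:
Positions: [(0, 0), (0, 1), (1, 1), (1, 2), (2, 2), (2, 1), (2, 0), (1, 0)]
H-H contact: residue 2 @(1,1) - residue 5 @(2, 1)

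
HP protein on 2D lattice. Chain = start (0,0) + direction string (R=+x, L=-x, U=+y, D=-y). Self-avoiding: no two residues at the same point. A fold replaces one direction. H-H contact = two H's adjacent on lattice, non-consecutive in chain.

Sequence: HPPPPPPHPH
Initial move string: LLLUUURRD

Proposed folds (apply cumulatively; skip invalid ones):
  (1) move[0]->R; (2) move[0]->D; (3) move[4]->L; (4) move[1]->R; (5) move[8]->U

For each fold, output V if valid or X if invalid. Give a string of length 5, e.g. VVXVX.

Answer: XVVXV

Derivation:
Initial: LLLUUURRD -> [(0, 0), (-1, 0), (-2, 0), (-3, 0), (-3, 1), (-3, 2), (-3, 3), (-2, 3), (-1, 3), (-1, 2)]
Fold 1: move[0]->R => RLLUUURRD INVALID (collision), skipped
Fold 2: move[0]->D => DLLUUURRD VALID
Fold 3: move[4]->L => DLLULURRD VALID
Fold 4: move[1]->R => DRLULURRD INVALID (collision), skipped
Fold 5: move[8]->U => DLLULURRU VALID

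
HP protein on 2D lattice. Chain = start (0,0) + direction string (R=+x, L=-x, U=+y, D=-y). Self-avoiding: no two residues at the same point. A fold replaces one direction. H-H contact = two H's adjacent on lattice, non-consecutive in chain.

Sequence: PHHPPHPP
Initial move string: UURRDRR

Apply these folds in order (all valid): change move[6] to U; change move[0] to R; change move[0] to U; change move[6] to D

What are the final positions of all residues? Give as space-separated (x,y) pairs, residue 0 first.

Answer: (0,0) (0,1) (0,2) (1,2) (2,2) (2,1) (3,1) (3,0)

Derivation:
Initial moves: UURRDRR
Fold: move[6]->U => UURRDRU (positions: [(0, 0), (0, 1), (0, 2), (1, 2), (2, 2), (2, 1), (3, 1), (3, 2)])
Fold: move[0]->R => RURRDRU (positions: [(0, 0), (1, 0), (1, 1), (2, 1), (3, 1), (3, 0), (4, 0), (4, 1)])
Fold: move[0]->U => UURRDRU (positions: [(0, 0), (0, 1), (0, 2), (1, 2), (2, 2), (2, 1), (3, 1), (3, 2)])
Fold: move[6]->D => UURRDRD (positions: [(0, 0), (0, 1), (0, 2), (1, 2), (2, 2), (2, 1), (3, 1), (3, 0)])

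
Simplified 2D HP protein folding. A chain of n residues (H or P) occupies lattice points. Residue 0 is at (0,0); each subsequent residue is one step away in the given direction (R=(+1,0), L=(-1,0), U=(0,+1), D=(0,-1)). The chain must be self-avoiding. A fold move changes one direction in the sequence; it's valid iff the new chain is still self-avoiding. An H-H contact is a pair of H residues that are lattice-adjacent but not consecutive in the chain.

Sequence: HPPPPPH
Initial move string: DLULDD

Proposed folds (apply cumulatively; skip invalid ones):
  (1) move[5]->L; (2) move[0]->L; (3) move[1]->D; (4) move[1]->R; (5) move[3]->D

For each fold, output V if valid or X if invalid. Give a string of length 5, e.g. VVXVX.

Initial: DLULDD -> [(0, 0), (0, -1), (-1, -1), (-1, 0), (-2, 0), (-2, -1), (-2, -2)]
Fold 1: move[5]->L => DLULDL VALID
Fold 2: move[0]->L => LLULDL VALID
Fold 3: move[1]->D => LDULDL INVALID (collision), skipped
Fold 4: move[1]->R => LRULDL INVALID (collision), skipped
Fold 5: move[3]->D => LLUDDL INVALID (collision), skipped

Answer: VVXXX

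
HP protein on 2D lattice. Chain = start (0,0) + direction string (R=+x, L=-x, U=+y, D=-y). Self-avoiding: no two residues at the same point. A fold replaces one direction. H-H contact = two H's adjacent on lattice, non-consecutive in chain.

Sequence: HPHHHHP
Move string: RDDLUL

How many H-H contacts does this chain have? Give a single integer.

Positions: [(0, 0), (1, 0), (1, -1), (1, -2), (0, -2), (0, -1), (-1, -1)]
H-H contact: residue 0 @(0,0) - residue 5 @(0, -1)
H-H contact: residue 2 @(1,-1) - residue 5 @(0, -1)

Answer: 2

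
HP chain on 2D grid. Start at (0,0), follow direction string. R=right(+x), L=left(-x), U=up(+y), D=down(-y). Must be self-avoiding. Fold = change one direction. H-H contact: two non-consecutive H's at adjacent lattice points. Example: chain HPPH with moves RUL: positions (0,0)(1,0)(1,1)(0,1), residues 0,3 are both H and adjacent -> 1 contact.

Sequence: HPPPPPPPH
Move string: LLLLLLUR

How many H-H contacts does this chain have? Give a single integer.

Answer: 0

Derivation:
Positions: [(0, 0), (-1, 0), (-2, 0), (-3, 0), (-4, 0), (-5, 0), (-6, 0), (-6, 1), (-5, 1)]
No H-H contacts found.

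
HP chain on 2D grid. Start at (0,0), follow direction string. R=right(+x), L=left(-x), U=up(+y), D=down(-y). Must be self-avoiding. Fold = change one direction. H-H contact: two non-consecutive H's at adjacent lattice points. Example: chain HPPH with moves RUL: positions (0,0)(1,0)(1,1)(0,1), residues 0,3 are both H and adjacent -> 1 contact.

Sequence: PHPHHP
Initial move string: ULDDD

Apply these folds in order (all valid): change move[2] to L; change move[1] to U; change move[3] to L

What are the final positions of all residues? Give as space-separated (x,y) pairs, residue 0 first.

Initial moves: ULDDD
Fold: move[2]->L => ULLDD (positions: [(0, 0), (0, 1), (-1, 1), (-2, 1), (-2, 0), (-2, -1)])
Fold: move[1]->U => UULDD (positions: [(0, 0), (0, 1), (0, 2), (-1, 2), (-1, 1), (-1, 0)])
Fold: move[3]->L => UULLD (positions: [(0, 0), (0, 1), (0, 2), (-1, 2), (-2, 2), (-2, 1)])

Answer: (0,0) (0,1) (0,2) (-1,2) (-2,2) (-2,1)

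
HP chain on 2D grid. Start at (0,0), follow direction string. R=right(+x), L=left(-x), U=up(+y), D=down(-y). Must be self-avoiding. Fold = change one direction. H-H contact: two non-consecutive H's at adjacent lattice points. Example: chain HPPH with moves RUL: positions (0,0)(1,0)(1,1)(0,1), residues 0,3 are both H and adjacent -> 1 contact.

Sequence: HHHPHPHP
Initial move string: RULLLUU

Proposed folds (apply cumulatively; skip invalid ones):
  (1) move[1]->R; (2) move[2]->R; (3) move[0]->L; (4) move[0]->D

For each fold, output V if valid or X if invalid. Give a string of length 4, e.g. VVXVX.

Answer: XXVX

Derivation:
Initial: RULLLUU -> [(0, 0), (1, 0), (1, 1), (0, 1), (-1, 1), (-2, 1), (-2, 2), (-2, 3)]
Fold 1: move[1]->R => RRLLLUU INVALID (collision), skipped
Fold 2: move[2]->R => RURLLUU INVALID (collision), skipped
Fold 3: move[0]->L => LULLLUU VALID
Fold 4: move[0]->D => DULLLUU INVALID (collision), skipped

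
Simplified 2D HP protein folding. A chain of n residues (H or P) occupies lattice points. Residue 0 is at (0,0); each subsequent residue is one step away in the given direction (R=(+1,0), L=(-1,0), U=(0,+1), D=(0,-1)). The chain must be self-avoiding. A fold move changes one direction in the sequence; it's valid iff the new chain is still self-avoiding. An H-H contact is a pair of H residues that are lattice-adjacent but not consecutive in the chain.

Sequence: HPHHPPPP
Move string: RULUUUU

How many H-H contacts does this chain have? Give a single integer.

Answer: 1

Derivation:
Positions: [(0, 0), (1, 0), (1, 1), (0, 1), (0, 2), (0, 3), (0, 4), (0, 5)]
H-H contact: residue 0 @(0,0) - residue 3 @(0, 1)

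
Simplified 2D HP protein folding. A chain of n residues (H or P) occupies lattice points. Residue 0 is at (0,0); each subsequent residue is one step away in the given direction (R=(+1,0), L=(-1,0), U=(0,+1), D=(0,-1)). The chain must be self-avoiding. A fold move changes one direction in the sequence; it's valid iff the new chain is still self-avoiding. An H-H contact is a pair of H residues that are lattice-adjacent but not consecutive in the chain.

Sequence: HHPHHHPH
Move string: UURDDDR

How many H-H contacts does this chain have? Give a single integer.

Positions: [(0, 0), (0, 1), (0, 2), (1, 2), (1, 1), (1, 0), (1, -1), (2, -1)]
H-H contact: residue 0 @(0,0) - residue 5 @(1, 0)
H-H contact: residue 1 @(0,1) - residue 4 @(1, 1)

Answer: 2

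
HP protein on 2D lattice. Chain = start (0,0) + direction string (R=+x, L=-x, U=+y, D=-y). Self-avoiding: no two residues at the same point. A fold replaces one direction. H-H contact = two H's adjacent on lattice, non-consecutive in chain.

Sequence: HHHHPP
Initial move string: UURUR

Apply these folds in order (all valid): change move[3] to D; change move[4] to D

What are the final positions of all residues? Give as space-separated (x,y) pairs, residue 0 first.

Initial moves: UURUR
Fold: move[3]->D => UURDR (positions: [(0, 0), (0, 1), (0, 2), (1, 2), (1, 1), (2, 1)])
Fold: move[4]->D => UURDD (positions: [(0, 0), (0, 1), (0, 2), (1, 2), (1, 1), (1, 0)])

Answer: (0,0) (0,1) (0,2) (1,2) (1,1) (1,0)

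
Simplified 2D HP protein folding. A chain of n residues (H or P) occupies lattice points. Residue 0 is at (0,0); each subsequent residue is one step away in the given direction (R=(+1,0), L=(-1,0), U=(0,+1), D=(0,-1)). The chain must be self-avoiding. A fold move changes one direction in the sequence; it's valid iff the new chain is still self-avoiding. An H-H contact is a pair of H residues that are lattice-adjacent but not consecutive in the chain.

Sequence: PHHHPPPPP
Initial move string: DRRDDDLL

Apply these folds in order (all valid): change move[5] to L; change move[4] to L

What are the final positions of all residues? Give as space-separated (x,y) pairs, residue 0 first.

Answer: (0,0) (0,-1) (1,-1) (2,-1) (2,-2) (1,-2) (0,-2) (-1,-2) (-2,-2)

Derivation:
Initial moves: DRRDDDLL
Fold: move[5]->L => DRRDDLLL (positions: [(0, 0), (0, -1), (1, -1), (2, -1), (2, -2), (2, -3), (1, -3), (0, -3), (-1, -3)])
Fold: move[4]->L => DRRDLLLL (positions: [(0, 0), (0, -1), (1, -1), (2, -1), (2, -2), (1, -2), (0, -2), (-1, -2), (-2, -2)])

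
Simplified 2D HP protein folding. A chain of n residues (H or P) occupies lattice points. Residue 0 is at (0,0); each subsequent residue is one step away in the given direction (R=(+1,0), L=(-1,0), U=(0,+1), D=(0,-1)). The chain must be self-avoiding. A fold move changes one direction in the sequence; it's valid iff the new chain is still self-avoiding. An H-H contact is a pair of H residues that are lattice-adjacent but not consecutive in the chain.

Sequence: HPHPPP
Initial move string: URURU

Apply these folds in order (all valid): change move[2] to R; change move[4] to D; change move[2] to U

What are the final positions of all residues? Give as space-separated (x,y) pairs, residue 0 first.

Initial moves: URURU
Fold: move[2]->R => URRRU (positions: [(0, 0), (0, 1), (1, 1), (2, 1), (3, 1), (3, 2)])
Fold: move[4]->D => URRRD (positions: [(0, 0), (0, 1), (1, 1), (2, 1), (3, 1), (3, 0)])
Fold: move[2]->U => URURD (positions: [(0, 0), (0, 1), (1, 1), (1, 2), (2, 2), (2, 1)])

Answer: (0,0) (0,1) (1,1) (1,2) (2,2) (2,1)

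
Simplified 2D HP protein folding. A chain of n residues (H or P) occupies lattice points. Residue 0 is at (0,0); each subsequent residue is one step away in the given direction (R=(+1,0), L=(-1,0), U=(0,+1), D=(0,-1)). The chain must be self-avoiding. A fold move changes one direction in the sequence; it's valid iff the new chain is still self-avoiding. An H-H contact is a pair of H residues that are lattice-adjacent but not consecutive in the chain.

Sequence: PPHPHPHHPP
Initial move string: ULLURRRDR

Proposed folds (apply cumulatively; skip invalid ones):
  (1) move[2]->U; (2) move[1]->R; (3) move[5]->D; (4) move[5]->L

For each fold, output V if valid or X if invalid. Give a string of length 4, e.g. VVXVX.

Initial: ULLURRRDR -> [(0, 0), (0, 1), (-1, 1), (-2, 1), (-2, 2), (-1, 2), (0, 2), (1, 2), (1, 1), (2, 1)]
Fold 1: move[2]->U => ULUURRRDR VALID
Fold 2: move[1]->R => URUURRRDR VALID
Fold 3: move[5]->D => URUURDRDR VALID
Fold 4: move[5]->L => URUURLRDR INVALID (collision), skipped

Answer: VVVX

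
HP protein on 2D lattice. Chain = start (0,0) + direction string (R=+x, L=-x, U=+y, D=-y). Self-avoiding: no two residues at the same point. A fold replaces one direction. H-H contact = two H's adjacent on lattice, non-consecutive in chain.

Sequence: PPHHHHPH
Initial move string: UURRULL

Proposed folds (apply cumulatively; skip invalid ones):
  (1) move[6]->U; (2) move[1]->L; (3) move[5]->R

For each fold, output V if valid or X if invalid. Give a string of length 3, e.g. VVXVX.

Initial: UURRULL -> [(0, 0), (0, 1), (0, 2), (1, 2), (2, 2), (2, 3), (1, 3), (0, 3)]
Fold 1: move[6]->U => UURRULU VALID
Fold 2: move[1]->L => ULRRULU INVALID (collision), skipped
Fold 3: move[5]->R => UURRURU VALID

Answer: VXV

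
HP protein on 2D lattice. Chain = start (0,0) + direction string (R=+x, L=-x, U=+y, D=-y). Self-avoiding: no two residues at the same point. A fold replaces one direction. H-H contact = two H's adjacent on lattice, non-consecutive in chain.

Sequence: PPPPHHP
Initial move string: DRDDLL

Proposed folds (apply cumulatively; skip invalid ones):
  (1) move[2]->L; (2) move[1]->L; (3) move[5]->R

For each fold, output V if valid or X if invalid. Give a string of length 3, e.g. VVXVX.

Initial: DRDDLL -> [(0, 0), (0, -1), (1, -1), (1, -2), (1, -3), (0, -3), (-1, -3)]
Fold 1: move[2]->L => DRLDLL INVALID (collision), skipped
Fold 2: move[1]->L => DLDDLL VALID
Fold 3: move[5]->R => DLDDLR INVALID (collision), skipped

Answer: XVX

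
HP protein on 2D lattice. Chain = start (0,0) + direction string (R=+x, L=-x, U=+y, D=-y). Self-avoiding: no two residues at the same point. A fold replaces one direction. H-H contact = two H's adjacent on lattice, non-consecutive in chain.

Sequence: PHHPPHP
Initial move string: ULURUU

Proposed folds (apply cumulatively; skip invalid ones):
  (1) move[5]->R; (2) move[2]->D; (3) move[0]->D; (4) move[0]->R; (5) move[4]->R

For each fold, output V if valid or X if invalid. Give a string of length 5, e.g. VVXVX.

Initial: ULURUU -> [(0, 0), (0, 1), (-1, 1), (-1, 2), (0, 2), (0, 3), (0, 4)]
Fold 1: move[5]->R => ULURUR VALID
Fold 2: move[2]->D => ULDRUR INVALID (collision), skipped
Fold 3: move[0]->D => DLURUR INVALID (collision), skipped
Fold 4: move[0]->R => RLURUR INVALID (collision), skipped
Fold 5: move[4]->R => ULURRR VALID

Answer: VXXXV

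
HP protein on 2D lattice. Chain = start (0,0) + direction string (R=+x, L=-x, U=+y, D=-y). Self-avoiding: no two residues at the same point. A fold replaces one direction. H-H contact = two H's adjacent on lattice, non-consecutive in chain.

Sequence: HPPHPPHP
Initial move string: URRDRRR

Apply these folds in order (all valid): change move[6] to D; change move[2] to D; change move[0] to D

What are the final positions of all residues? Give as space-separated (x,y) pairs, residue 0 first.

Answer: (0,0) (0,-1) (1,-1) (1,-2) (1,-3) (2,-3) (3,-3) (3,-4)

Derivation:
Initial moves: URRDRRR
Fold: move[6]->D => URRDRRD (positions: [(0, 0), (0, 1), (1, 1), (2, 1), (2, 0), (3, 0), (4, 0), (4, -1)])
Fold: move[2]->D => URDDRRD (positions: [(0, 0), (0, 1), (1, 1), (1, 0), (1, -1), (2, -1), (3, -1), (3, -2)])
Fold: move[0]->D => DRDDRRD (positions: [(0, 0), (0, -1), (1, -1), (1, -2), (1, -3), (2, -3), (3, -3), (3, -4)])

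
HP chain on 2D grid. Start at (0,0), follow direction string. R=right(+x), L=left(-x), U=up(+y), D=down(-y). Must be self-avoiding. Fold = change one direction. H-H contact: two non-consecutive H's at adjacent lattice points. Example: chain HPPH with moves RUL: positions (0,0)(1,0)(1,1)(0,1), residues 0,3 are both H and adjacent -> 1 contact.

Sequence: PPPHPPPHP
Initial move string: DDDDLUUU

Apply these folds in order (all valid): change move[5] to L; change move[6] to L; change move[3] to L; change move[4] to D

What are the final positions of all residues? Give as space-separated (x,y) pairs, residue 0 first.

Initial moves: DDDDLUUU
Fold: move[5]->L => DDDDLLUU (positions: [(0, 0), (0, -1), (0, -2), (0, -3), (0, -4), (-1, -4), (-2, -4), (-2, -3), (-2, -2)])
Fold: move[6]->L => DDDDLLLU (positions: [(0, 0), (0, -1), (0, -2), (0, -3), (0, -4), (-1, -4), (-2, -4), (-3, -4), (-3, -3)])
Fold: move[3]->L => DDDLLLLU (positions: [(0, 0), (0, -1), (0, -2), (0, -3), (-1, -3), (-2, -3), (-3, -3), (-4, -3), (-4, -2)])
Fold: move[4]->D => DDDLDLLU (positions: [(0, 0), (0, -1), (0, -2), (0, -3), (-1, -3), (-1, -4), (-2, -4), (-3, -4), (-3, -3)])

Answer: (0,0) (0,-1) (0,-2) (0,-3) (-1,-3) (-1,-4) (-2,-4) (-3,-4) (-3,-3)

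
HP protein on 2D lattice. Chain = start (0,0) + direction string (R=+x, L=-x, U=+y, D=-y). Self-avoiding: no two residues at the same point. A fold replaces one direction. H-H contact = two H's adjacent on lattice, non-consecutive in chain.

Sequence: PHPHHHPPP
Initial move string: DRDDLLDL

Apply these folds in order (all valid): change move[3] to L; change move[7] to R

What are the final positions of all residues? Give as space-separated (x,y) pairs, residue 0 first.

Answer: (0,0) (0,-1) (1,-1) (1,-2) (0,-2) (-1,-2) (-2,-2) (-2,-3) (-1,-3)

Derivation:
Initial moves: DRDDLLDL
Fold: move[3]->L => DRDLLLDL (positions: [(0, 0), (0, -1), (1, -1), (1, -2), (0, -2), (-1, -2), (-2, -2), (-2, -3), (-3, -3)])
Fold: move[7]->R => DRDLLLDR (positions: [(0, 0), (0, -1), (1, -1), (1, -2), (0, -2), (-1, -2), (-2, -2), (-2, -3), (-1, -3)])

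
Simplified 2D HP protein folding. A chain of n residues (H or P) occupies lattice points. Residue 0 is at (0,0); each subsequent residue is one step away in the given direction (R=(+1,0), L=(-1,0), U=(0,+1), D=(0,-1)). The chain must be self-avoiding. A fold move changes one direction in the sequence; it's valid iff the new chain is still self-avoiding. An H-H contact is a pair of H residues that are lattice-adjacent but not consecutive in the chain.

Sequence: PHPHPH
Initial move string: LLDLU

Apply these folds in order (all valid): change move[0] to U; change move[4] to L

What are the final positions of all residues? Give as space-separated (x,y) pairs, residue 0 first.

Initial moves: LLDLU
Fold: move[0]->U => ULDLU (positions: [(0, 0), (0, 1), (-1, 1), (-1, 0), (-2, 0), (-2, 1)])
Fold: move[4]->L => ULDLL (positions: [(0, 0), (0, 1), (-1, 1), (-1, 0), (-2, 0), (-3, 0)])

Answer: (0,0) (0,1) (-1,1) (-1,0) (-2,0) (-3,0)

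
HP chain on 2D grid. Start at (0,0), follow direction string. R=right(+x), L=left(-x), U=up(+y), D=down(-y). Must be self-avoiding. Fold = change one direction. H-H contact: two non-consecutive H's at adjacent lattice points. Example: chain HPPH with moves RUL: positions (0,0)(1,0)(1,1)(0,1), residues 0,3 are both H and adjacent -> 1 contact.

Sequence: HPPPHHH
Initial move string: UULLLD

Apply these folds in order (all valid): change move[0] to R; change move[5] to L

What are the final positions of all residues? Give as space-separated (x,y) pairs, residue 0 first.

Initial moves: UULLLD
Fold: move[0]->R => RULLLD (positions: [(0, 0), (1, 0), (1, 1), (0, 1), (-1, 1), (-2, 1), (-2, 0)])
Fold: move[5]->L => RULLLL (positions: [(0, 0), (1, 0), (1, 1), (0, 1), (-1, 1), (-2, 1), (-3, 1)])

Answer: (0,0) (1,0) (1,1) (0,1) (-1,1) (-2,1) (-3,1)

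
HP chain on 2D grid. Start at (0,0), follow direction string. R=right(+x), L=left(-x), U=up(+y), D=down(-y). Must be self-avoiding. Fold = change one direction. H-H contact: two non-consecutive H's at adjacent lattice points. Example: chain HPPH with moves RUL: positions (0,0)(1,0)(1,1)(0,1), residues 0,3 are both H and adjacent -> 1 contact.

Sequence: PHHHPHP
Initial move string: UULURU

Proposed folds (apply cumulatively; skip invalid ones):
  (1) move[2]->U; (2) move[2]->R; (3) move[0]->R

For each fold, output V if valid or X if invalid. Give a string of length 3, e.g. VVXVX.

Answer: VVV

Derivation:
Initial: UULURU -> [(0, 0), (0, 1), (0, 2), (-1, 2), (-1, 3), (0, 3), (0, 4)]
Fold 1: move[2]->U => UUUURU VALID
Fold 2: move[2]->R => UURURU VALID
Fold 3: move[0]->R => RURURU VALID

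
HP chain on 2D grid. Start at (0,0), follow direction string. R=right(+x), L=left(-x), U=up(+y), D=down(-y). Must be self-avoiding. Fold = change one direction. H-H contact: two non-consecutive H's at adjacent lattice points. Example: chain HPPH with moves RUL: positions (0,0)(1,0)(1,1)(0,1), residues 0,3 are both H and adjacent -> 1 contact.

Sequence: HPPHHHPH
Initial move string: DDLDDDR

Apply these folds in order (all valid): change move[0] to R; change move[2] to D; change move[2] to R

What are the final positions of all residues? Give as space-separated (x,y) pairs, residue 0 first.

Answer: (0,0) (1,0) (1,-1) (2,-1) (2,-2) (2,-3) (2,-4) (3,-4)

Derivation:
Initial moves: DDLDDDR
Fold: move[0]->R => RDLDDDR (positions: [(0, 0), (1, 0), (1, -1), (0, -1), (0, -2), (0, -3), (0, -4), (1, -4)])
Fold: move[2]->D => RDDDDDR (positions: [(0, 0), (1, 0), (1, -1), (1, -2), (1, -3), (1, -4), (1, -5), (2, -5)])
Fold: move[2]->R => RDRDDDR (positions: [(0, 0), (1, 0), (1, -1), (2, -1), (2, -2), (2, -3), (2, -4), (3, -4)])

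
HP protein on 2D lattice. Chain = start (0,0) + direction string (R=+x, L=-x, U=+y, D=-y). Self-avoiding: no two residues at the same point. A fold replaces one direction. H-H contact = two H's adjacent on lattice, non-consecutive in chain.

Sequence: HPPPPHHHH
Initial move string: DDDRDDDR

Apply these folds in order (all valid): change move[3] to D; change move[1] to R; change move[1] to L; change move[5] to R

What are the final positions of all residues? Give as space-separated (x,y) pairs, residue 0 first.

Initial moves: DDDRDDDR
Fold: move[3]->D => DDDDDDDR (positions: [(0, 0), (0, -1), (0, -2), (0, -3), (0, -4), (0, -5), (0, -6), (0, -7), (1, -7)])
Fold: move[1]->R => DRDDDDDR (positions: [(0, 0), (0, -1), (1, -1), (1, -2), (1, -3), (1, -4), (1, -5), (1, -6), (2, -6)])
Fold: move[1]->L => DLDDDDDR (positions: [(0, 0), (0, -1), (-1, -1), (-1, -2), (-1, -3), (-1, -4), (-1, -5), (-1, -6), (0, -6)])
Fold: move[5]->R => DLDDDRDR (positions: [(0, 0), (0, -1), (-1, -1), (-1, -2), (-1, -3), (-1, -4), (0, -4), (0, -5), (1, -5)])

Answer: (0,0) (0,-1) (-1,-1) (-1,-2) (-1,-3) (-1,-4) (0,-4) (0,-5) (1,-5)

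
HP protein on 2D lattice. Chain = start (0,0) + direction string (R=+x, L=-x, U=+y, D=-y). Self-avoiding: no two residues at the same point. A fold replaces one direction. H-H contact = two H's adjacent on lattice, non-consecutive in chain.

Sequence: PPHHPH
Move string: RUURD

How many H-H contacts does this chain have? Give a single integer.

Positions: [(0, 0), (1, 0), (1, 1), (1, 2), (2, 2), (2, 1)]
H-H contact: residue 2 @(1,1) - residue 5 @(2, 1)

Answer: 1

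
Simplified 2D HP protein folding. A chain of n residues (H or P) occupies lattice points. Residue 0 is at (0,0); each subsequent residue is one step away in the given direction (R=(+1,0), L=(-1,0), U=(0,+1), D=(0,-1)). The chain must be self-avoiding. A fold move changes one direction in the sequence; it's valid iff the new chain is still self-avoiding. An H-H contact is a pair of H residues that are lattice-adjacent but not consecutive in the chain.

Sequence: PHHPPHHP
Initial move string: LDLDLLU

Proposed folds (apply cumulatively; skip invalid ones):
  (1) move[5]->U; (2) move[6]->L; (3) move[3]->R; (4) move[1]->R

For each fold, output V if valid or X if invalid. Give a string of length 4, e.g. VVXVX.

Answer: VVXX

Derivation:
Initial: LDLDLLU -> [(0, 0), (-1, 0), (-1, -1), (-2, -1), (-2, -2), (-3, -2), (-4, -2), (-4, -1)]
Fold 1: move[5]->U => LDLDLUU VALID
Fold 2: move[6]->L => LDLDLUL VALID
Fold 3: move[3]->R => LDLRLUL INVALID (collision), skipped
Fold 4: move[1]->R => LRLDLUL INVALID (collision), skipped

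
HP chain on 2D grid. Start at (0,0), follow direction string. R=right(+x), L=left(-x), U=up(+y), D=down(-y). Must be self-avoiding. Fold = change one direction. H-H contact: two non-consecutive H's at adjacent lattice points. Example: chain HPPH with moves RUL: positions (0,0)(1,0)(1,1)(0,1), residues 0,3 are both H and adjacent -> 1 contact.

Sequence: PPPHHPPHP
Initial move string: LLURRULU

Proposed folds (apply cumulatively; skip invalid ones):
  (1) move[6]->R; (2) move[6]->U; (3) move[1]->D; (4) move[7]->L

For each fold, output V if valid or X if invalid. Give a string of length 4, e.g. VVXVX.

Answer: VVXV

Derivation:
Initial: LLURRULU -> [(0, 0), (-1, 0), (-2, 0), (-2, 1), (-1, 1), (0, 1), (0, 2), (-1, 2), (-1, 3)]
Fold 1: move[6]->R => LLURRURU VALID
Fold 2: move[6]->U => LLURRUUU VALID
Fold 3: move[1]->D => LDURRUUU INVALID (collision), skipped
Fold 4: move[7]->L => LLURRUUL VALID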